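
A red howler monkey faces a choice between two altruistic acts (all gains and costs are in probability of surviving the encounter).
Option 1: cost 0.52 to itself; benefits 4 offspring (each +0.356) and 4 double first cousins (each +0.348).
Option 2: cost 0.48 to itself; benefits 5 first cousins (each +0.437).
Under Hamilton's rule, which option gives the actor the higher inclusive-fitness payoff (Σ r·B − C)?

Option 1: r to an offspring = 0.5.
Option 1: r to a double first cousin = 0.25.
Option 1: Σ r·B − C = (4·0.5·0.356 + 4·0.25·0.348) − 0.52 = 0.54.
Option 2: r to a first cousin = 0.125.
Option 2: Σ r·B − C = (5·0.125·0.437) − 0.48 = -0.206875.
Option 1 has the higher net inclusive-fitness payoff.

Option 1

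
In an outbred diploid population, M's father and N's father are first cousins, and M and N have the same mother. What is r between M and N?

0.28125

With two independent routes of shared ancestry, r is the sum of the two contributions.
M and N are related in two ways: second cousins through their fathers (r = 1/32) and half-sibs through their shared mother (r = 1/4).
r = 1/32 + 1/4 = 0.28125.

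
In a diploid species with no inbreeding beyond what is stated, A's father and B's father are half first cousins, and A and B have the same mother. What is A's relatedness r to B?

Independent pedigree routes through distinct common ancestors add.
A and B are related in two ways: half second cousins through their fathers (r = 1/64) and half-sibs through their shared mother (r = 1/4).
r = 1/64 + 1/4 = 0.265625.

0.265625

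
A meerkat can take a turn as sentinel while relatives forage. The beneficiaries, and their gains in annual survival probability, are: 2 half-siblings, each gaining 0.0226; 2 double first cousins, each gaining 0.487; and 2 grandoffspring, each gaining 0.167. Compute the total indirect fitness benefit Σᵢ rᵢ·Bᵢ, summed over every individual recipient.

r to a half-sibling = 0.25 (half-sibs share one parent — one path of length 2: r = (1/2)^2 = 1/4).
r to a double first cousin = 1/4 (double first cousins share both grandparent pairs — four paths of length 4: r = 4·(1/2)^4 = 1/4).
r to a grandoffspring = 1/4 (two parent–offspring links: r = (1/2)^2 = 1/4).
Summing one r·B term per recipient: 2·0.25·0.0226 + 2·0.25·0.487 + 2·0.25·0.167 = 0.3383.

0.3383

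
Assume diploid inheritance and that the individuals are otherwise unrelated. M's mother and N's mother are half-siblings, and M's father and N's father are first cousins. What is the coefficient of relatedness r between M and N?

0.09375

With two independent routes of shared ancestry, r is the sum of the two contributions.
M and N are related in two ways: half first cousins through their mothers (r = 1/16) and second cousins through their fathers (r = 1/32).
r = 1/16 + 1/32 = 3/32 = 0.09375.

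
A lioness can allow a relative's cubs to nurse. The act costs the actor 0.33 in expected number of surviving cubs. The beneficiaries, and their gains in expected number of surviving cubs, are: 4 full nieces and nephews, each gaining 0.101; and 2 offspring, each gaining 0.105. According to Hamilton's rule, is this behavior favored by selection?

No

Hamilton's rule: the trait is favored when the sum of r·B over every recipient exceeds the actor's cost C.
r to a full niece or nephew = 0.25 (full aunt/uncle↔niece/nephew: two paths of length 3 through the shared grandparent pair: r = 2·(1/2)^3 = 1/4).
r to an offspring = 0.5 (one parent–offspring link: r = (1/2)^1 = 1/2).
Summing one r·B term per recipient: 4·0.25·0.101 + 2·0.5·0.105 = 0.206.
0.206 < 0.33: the indirect benefit is less than the cost.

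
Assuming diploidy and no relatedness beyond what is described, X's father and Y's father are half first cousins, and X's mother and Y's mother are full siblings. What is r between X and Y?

0.140625

Wright's path rule: contributions from independent ancestry routes add.
X and Y are related in two ways: half second cousins through their fathers (r = 1/64) and first cousins through their mothers (r = 1/8).
r = 1/64 + 1/8 = 0.140625.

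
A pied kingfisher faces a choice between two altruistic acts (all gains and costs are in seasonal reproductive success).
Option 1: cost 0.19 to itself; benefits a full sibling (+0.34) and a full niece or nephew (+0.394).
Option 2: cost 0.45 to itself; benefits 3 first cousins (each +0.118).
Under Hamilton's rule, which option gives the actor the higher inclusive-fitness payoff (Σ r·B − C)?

Option 1

Option 1: r to a full sibling = 0.5.
Option 1: r to a full niece or nephew = 0.25.
Option 1: Σ r·B − C = (1·0.5·0.34 + 1·0.25·0.394) − 0.19 = 0.0785.
Option 2: r to a first cousin = 0.125.
Option 2: Σ r·B − C = (3·0.125·0.118) − 0.45 = -0.40575.
Option 1 has the higher net inclusive-fitness payoff.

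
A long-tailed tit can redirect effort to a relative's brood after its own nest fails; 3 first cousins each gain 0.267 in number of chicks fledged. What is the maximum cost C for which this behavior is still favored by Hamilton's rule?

0.100125

r to a first cousin = 0.125 (first cousins share one grandparent pair — two paths of length 4: r = 2·(1/2)^4 = 1/8).
Hamilton's rule: n·r·B > C, so the trait is favored while C < n·r·B = 3·0.125·0.267 = 0.100125.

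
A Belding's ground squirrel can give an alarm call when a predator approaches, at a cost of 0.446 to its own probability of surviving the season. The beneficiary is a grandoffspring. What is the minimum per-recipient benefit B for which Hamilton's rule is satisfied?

r to a grandoffspring = 1/4 (two parent–offspring links: r = (1/2)^2 = 1/4).
Hamilton's rule with n recipients of equal r: n·r·B > C, so B > C/(n·r) = 0.446/(1·0.25) = 1.784.

1.784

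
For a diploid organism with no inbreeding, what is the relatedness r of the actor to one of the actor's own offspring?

0.5

Each parent–offspring link contributes a factor of 1/2, and independent paths through distinct common ancestors add.
One parent–offspring link: r = (1/2)^1 = 1/2.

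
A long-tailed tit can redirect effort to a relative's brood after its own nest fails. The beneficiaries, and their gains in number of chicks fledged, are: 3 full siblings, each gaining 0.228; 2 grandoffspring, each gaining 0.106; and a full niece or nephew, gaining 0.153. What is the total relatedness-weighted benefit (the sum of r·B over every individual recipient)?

r to a full sibling = 0.5 (full sibs share both parents — two paths of length 2: r = 2·(1/2)^2 = 1/2).
r to a grandoffspring = 1/4 (two parent–offspring links: r = (1/2)^2 = 1/4).
r to a full niece or nephew = 1/4 (full aunt/uncle↔niece/nephew: two paths of length 3 through the shared grandparent pair: r = 2·(1/2)^3 = 1/4).
Summing one r·B term per recipient: 3·0.5·0.228 + 2·0.25·0.106 + 1·0.25·0.153 = 0.43325.

0.43325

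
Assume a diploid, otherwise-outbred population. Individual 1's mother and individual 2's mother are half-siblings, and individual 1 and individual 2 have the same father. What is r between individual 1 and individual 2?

Relatedness sums over independent paths through distinct common ancestors.
Individual 1 and individual 2 are related in two ways: half first cousins through their mothers (r = 1/16) and half-sibs through their shared father (r = 1/4).
r = 1/16 + 1/4 = 5/16 = 0.3125.

0.3125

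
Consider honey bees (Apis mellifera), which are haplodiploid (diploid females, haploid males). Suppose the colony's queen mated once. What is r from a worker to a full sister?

Haplodiploid full sisters inherit their father's entire haploid genome identically (contributing 1/2) and on average half of their mother's contribution (1/2 · 1/2 = 1/4); r = 1/2 + 1/4 = 3/4.

0.75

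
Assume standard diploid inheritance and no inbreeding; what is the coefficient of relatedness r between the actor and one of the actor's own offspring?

0.5

Each parent–offspring link contributes a factor of 1/2, and independent paths through distinct common ancestors add.
One parent–offspring link: r = (1/2)^1 = 1/2.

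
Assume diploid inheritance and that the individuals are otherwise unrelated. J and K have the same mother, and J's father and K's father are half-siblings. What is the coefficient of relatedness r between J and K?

Independent pedigree routes through distinct common ancestors add.
J and K are related in two ways: half-sibs through their shared mother (r = 1/4) and half first cousins through their fathers (r = 1/16).
r = 1/4 + 1/16 = 0.3125.

0.3125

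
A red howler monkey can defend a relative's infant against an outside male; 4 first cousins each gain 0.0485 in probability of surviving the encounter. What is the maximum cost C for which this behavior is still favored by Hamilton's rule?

r to a first cousin = 0.125 (first cousins share one grandparent pair — two paths of length 4: r = 2·(1/2)^4 = 1/8).
Hamilton's rule: n·r·B > C, so the trait is favored while C < n·r·B = 4·0.125·0.0485 = 0.02425.

0.02425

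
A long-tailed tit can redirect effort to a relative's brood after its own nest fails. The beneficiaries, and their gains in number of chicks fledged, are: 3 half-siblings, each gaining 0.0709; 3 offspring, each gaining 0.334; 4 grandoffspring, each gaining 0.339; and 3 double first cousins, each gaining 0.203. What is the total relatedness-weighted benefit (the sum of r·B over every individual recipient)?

1.045425

r to a half-sibling = 1/4 (half-sibs share one parent — one path of length 2: r = (1/2)^2 = 1/4).
r to an offspring = 0.5 (one parent–offspring link: r = (1/2)^1 = 1/2).
r to a grandoffspring = 1/4 (two parent–offspring links: r = (1/2)^2 = 1/4).
r to a double first cousin = 0.25 (double first cousins share both grandparent pairs — four paths of length 4: r = 4·(1/2)^4 = 1/4).
Summing one r·B term per recipient: 3·0.25·0.0709 + 3·0.5·0.334 + 4·0.25·0.339 + 3·0.25·0.203 = 1.045425.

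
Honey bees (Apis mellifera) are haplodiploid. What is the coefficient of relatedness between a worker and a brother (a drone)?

0.25

Her haploid brother carries none of their father's genes and a random half of their mother's genome; that half matches the maternal half of her own genome with probability 1/2: r = 1/2 · 1/2 = 1/4.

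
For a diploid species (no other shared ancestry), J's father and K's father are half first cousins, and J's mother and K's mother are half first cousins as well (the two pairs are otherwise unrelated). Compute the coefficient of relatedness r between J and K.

0.03125

With two independent routes of shared ancestry, r is the sum of the two contributions.
J and K are related in two ways: half second cousins through their fathers (r = 1/64) and half second cousins through their mothers (r = 1/64).
r = 1/64 + 1/64 = 0.03125.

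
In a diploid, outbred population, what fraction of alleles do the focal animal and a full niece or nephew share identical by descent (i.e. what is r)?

0.25

Full aunt/uncle↔niece/nephew: two paths of length 3 through the shared grandparent pair: r = 2·(1/2)^3 = 1/4.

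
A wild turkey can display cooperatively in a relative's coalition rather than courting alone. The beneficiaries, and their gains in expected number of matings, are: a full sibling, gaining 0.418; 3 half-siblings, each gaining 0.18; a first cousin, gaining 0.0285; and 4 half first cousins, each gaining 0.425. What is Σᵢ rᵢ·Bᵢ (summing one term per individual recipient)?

r to a full sibling = 1/2 (full sibs share both parents — two paths of length 2: r = 2·(1/2)^2 = 1/2).
r to a half-sibling = 1/4 (half-sibs share one parent — one path of length 2: r = (1/2)^2 = 1/4).
r to a first cousin = 0.125 (first cousins share one grandparent pair — two paths of length 4: r = 2·(1/2)^4 = 1/8).
r to a half first cousin = 1/16 (half first cousins share one grandparent — one path of length 4: r = (1/2)^4 = 1/16).
Summing one r·B term per recipient: 1·0.5·0.418 + 3·0.25·0.18 + 1·0.125·0.0285 + 4·0.0625·0.425 = 0.4538125.

0.4538125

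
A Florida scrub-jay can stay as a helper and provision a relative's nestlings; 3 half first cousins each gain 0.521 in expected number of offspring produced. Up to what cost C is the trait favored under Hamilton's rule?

0.0976875

r to a half first cousin = 0.0625 (half first cousins share one grandparent — one path of length 4: r = (1/2)^4 = 1/16).
Hamilton's rule: n·r·B > C, so the trait is favored while C < n·r·B = 3·0.0625·0.521 = 0.0976875.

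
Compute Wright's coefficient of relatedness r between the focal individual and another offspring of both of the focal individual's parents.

Each parent–offspring link contributes a factor of 1/2, and independent paths through distinct common ancestors add.
Full sibs share both parents — two paths of length 2: r = 2·(1/2)^2 = 1/2.

0.5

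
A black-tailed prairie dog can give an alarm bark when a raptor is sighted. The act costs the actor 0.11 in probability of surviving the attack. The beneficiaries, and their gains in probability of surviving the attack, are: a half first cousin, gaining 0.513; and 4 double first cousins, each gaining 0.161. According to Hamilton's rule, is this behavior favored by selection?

Hamilton's rule: the trait is favored when the sum of r·B over every recipient exceeds the actor's cost C.
r to a half first cousin = 0.0625 (half first cousins share one grandparent — one path of length 4: r = (1/2)^4 = 1/16).
r to a double first cousin = 1/4 (double first cousins share both grandparent pairs — four paths of length 4: r = 4·(1/2)^4 = 1/4).
Summing one r·B term per recipient: 1·0.0625·0.513 + 4·0.25·0.161 = 0.1930625.
0.1930625 > 0.11: the indirect benefit exceeds the cost.

Yes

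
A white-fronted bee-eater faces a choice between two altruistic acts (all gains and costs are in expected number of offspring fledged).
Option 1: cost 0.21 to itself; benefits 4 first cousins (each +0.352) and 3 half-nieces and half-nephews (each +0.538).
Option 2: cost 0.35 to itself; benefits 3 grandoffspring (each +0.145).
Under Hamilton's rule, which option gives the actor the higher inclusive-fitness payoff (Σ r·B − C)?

Option 1: r to a first cousin = 0.125.
Option 1: r to a half-niece or half-nephew = 0.125.
Option 1: Σ r·B − C = (4·0.125·0.352 + 3·0.125·0.538) − 0.21 = 0.16775.
Option 2: r to a grandoffspring = 0.25.
Option 2: Σ r·B − C = (3·0.25·0.145) − 0.35 = -0.24125.
Option 1 has the higher net inclusive-fitness payoff.

Option 1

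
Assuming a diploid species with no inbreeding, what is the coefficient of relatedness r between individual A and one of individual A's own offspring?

0.5

Each parent–offspring link contributes a factor of 1/2, and independent paths through distinct common ancestors add.
One parent–offspring link: r = (1/2)^1 = 1/2.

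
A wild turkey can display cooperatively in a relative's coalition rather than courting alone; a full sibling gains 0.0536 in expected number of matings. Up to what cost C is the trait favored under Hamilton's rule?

r to a full sibling = 1/2 (full sibs share both parents — two paths of length 2: r = 2·(1/2)^2 = 1/2).
Hamilton's rule: n·r·B > C, so the trait is favored while C < n·r·B = 1·0.5·0.0536 = 0.0268.

0.0268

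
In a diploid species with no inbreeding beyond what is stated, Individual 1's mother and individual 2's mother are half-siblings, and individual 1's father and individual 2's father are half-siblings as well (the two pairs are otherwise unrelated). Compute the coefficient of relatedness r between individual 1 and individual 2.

With two independent routes of shared ancestry, r is the sum of the two contributions.
Individual 1 and individual 2 are related in two ways: half first cousins through their mothers (r = 1/16) and half first cousins through their fathers (r = 1/16).
r = 1/16 + 1/16 = 1/8 = 0.125.

0.125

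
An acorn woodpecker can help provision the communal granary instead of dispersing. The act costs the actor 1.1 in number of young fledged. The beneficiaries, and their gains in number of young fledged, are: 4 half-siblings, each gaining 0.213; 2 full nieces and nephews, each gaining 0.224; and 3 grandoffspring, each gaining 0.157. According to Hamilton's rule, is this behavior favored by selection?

Hamilton's rule: the trait is favored when the sum of r·B over every recipient exceeds the actor's cost C.
r to a half-sibling = 0.25 (half-sibs share one parent — one path of length 2: r = (1/2)^2 = 1/4).
r to a full niece or nephew = 1/4 (full aunt/uncle↔niece/nephew: two paths of length 3 through the shared grandparent pair: r = 2·(1/2)^3 = 1/4).
r to a grandoffspring = 1/4 (two parent–offspring links: r = (1/2)^2 = 1/4).
Summing one r·B term per recipient: 4·0.25·0.213 + 2·0.25·0.224 + 3·0.25·0.157 = 0.44275.
0.44275 < 1.1: the indirect benefit is less than the cost.

No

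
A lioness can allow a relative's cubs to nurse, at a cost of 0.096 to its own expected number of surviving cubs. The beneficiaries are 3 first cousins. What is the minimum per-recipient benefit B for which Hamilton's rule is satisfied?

0.256

r to a first cousin = 0.125 (first cousins share one grandparent pair — two paths of length 4: r = 2·(1/2)^4 = 1/8).
Hamilton's rule with n recipients of equal r: n·r·B > C, so B > C/(n·r) = 0.096/(3·0.125) = 0.256.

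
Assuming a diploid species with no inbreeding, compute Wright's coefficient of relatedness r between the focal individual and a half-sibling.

Each parent–offspring link contributes a factor of 1/2, and independent paths through distinct common ancestors add.
Half-sibs share one parent — one path of length 2: r = (1/2)^2 = 1/4.

0.25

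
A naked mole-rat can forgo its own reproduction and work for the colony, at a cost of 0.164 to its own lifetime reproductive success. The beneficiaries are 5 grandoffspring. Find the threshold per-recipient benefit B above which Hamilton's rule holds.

r to a grandoffspring = 1/4 (two parent–offspring links: r = (1/2)^2 = 1/4).
Hamilton's rule with n recipients of equal r: n·r·B > C, so B > C/(n·r) = 0.164/(5·0.25) = 0.1312.

0.1312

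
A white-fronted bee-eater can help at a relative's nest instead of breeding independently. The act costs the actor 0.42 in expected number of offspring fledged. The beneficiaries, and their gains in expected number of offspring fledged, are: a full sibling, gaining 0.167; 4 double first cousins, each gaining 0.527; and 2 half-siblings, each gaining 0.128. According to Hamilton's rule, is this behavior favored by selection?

Yes

Hamilton's rule: the trait is favored when the sum of r·B over every recipient exceeds the actor's cost C.
r to a full sibling = 0.5 (full sibs share both parents — two paths of length 2: r = 2·(1/2)^2 = 1/2).
r to a double first cousin = 0.25 (double first cousins share both grandparent pairs — four paths of length 4: r = 4·(1/2)^4 = 1/4).
r to a half-sibling = 1/4 (half-sibs share one parent — one path of length 2: r = (1/2)^2 = 1/4).
Summing one r·B term per recipient: 1·0.5·0.167 + 4·0.25·0.527 + 2·0.25·0.128 = 0.6745.
0.6745 > 0.42: the indirect benefit exceeds the cost.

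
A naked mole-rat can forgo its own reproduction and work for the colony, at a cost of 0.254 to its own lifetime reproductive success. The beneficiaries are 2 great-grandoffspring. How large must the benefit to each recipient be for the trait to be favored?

r to a great-grandoffspring = 0.125 (three parent–offspring links: r = (1/2)^3 = 1/8).
Hamilton's rule with n recipients of equal r: n·r·B > C, so B > C/(n·r) = 0.254/(2·0.125) = 1.016.

1.016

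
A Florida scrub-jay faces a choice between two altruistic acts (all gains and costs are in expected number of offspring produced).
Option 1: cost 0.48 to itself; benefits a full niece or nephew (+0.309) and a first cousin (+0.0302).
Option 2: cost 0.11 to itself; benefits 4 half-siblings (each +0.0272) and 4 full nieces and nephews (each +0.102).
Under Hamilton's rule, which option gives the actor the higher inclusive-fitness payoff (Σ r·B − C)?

Option 1: r to a full niece or nephew = 0.25.
Option 1: r to a first cousin = 0.125.
Option 1: Σ r·B − C = (1·0.25·0.309 + 1·0.125·0.0302) − 0.48 = -0.398975.
Option 2: r to a half-sibling = 0.25.
Option 2: r to a full niece or nephew = 0.25.
Option 2: Σ r·B − C = (4·0.25·0.0272 + 4·0.25·0.102) − 0.11 = 0.0192.
Option 2 has the higher net inclusive-fitness payoff.

Option 2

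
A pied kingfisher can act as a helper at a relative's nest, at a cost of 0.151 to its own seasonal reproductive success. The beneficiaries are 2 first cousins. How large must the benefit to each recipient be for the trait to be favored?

r to a first cousin = 1/8 (first cousins share one grandparent pair — two paths of length 4: r = 2·(1/2)^4 = 1/8).
Hamilton's rule with n recipients of equal r: n·r·B > C, so B > C/(n·r) = 0.151/(2·0.125) = 0.604.

0.604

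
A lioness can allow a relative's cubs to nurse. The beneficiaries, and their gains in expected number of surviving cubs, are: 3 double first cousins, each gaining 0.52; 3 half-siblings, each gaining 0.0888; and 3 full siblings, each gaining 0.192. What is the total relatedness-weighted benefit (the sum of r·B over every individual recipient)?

0.7446

r to a double first cousin = 0.25 (double first cousins share both grandparent pairs — four paths of length 4: r = 4·(1/2)^4 = 1/4).
r to a half-sibling = 0.25 (half-sibs share one parent — one path of length 2: r = (1/2)^2 = 1/4).
r to a full sibling = 0.5 (full sibs share both parents — two paths of length 2: r = 2·(1/2)^2 = 1/2).
Summing one r·B term per recipient: 3·0.25·0.52 + 3·0.25·0.0888 + 3·0.5·0.192 = 0.7446.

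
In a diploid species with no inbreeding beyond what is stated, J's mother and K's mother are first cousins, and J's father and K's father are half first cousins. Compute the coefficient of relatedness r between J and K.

Wright's path rule: contributions from independent ancestry routes add.
J and K are related in two ways: second cousins through their mothers (r = 1/32) and half second cousins through their fathers (r = 1/64).
r = 1/32 + 1/64 = 0.046875.

0.046875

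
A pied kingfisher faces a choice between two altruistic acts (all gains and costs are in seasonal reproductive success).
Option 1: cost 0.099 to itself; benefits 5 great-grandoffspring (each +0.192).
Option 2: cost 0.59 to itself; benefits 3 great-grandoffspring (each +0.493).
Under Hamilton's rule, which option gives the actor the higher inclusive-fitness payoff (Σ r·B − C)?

Option 1: r to a great-grandoffspring = 0.125.
Option 1: Σ r·B − C = (5·0.125·0.192) − 0.099 = 0.021.
Option 2: r to a great-grandoffspring = 0.125.
Option 2: Σ r·B − C = (3·0.125·0.493) − 0.59 = -0.405125.
Option 1 has the higher net inclusive-fitness payoff.

Option 1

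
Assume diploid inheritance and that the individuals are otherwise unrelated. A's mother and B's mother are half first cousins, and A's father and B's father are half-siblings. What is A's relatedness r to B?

Independent pedigree routes through distinct common ancestors add.
A and B are related in two ways: half second cousins through their mothers (r = 1/64) and half first cousins through their fathers (r = 1/16).
r = 1/64 + 1/16 = 5/64 = 0.078125.

0.078125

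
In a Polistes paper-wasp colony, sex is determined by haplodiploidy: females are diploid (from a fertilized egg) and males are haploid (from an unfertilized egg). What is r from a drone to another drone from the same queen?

Haploid brothers each carry a random half of the queen's diploid genome, so on average they share half: r = 1/2.

0.5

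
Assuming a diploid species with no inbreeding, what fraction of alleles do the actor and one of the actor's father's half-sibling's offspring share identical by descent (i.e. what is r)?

0.0625

Each parent–offspring link contributes a factor of 1/2, and independent paths through distinct common ancestors add.
Half first cousins share one grandparent — one path of length 4: r = (1/2)^4 = 1/16.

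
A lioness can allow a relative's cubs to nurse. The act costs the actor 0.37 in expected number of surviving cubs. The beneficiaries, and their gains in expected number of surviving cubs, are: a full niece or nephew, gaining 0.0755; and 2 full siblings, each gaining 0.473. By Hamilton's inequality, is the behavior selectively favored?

Hamilton's rule: the trait is favored when the sum of r·B over every recipient exceeds the actor's cost C.
r to a full niece or nephew = 0.25 (full aunt/uncle↔niece/nephew: two paths of length 3 through the shared grandparent pair: r = 2·(1/2)^3 = 1/4).
r to a full sibling = 1/2 (full sibs share both parents — two paths of length 2: r = 2·(1/2)^2 = 1/2).
Summing one r·B term per recipient: 1·0.25·0.0755 + 2·0.5·0.473 = 0.491875.
0.491875 > 0.37: the indirect benefit exceeds the cost.

Yes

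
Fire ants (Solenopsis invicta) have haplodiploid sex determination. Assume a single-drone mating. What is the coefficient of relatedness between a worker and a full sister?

0.75

Haplodiploid full sisters inherit their father's entire haploid genome identically (contributing 1/2) and on average half of their mother's contribution (1/2 · 1/2 = 1/4); r = 1/2 + 1/4 = 3/4.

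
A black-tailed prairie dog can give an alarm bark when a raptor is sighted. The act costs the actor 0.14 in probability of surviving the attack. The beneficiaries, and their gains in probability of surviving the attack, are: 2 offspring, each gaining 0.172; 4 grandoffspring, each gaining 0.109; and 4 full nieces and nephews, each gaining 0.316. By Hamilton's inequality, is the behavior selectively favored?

Yes

Hamilton's rule: the trait is favored when the sum of r·B over every recipient exceeds the actor's cost C.
r to an offspring = 1/2 (one parent–offspring link: r = (1/2)^1 = 1/2).
r to a grandoffspring = 0.25 (two parent–offspring links: r = (1/2)^2 = 1/4).
r to a full niece or nephew = 1/4 (full aunt/uncle↔niece/nephew: two paths of length 3 through the shared grandparent pair: r = 2·(1/2)^3 = 1/4).
Summing one r·B term per recipient: 2·0.5·0.172 + 4·0.25·0.109 + 4·0.25·0.316 = 0.597.
0.597 > 0.14: the indirect benefit exceeds the cost.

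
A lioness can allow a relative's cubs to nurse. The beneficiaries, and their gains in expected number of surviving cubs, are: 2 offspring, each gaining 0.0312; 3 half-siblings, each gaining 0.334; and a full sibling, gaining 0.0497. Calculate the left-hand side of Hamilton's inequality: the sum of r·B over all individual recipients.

r to an offspring = 1/2 (one parent–offspring link: r = (1/2)^1 = 1/2).
r to a half-sibling = 1/4 (half-sibs share one parent — one path of length 2: r = (1/2)^2 = 1/4).
r to a full sibling = 0.5 (full sibs share both parents — two paths of length 2: r = 2·(1/2)^2 = 1/2).
Summing one r·B term per recipient: 2·0.5·0.0312 + 3·0.25·0.334 + 1·0.5·0.0497 = 0.30655.

0.30655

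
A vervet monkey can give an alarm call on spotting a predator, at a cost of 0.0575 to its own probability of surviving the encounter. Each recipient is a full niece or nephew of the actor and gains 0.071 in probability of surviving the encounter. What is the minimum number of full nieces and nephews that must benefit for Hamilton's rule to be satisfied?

r to a full niece or nephew = 1/4 (full aunt/uncle↔niece/nephew: two paths of length 3 through the shared grandparent pair: r = 2·(1/2)^3 = 1/4).
Hamilton's rule: n·r·B > C  ⇒  n > C/(r·B) = 0.0575/(0.25·0.071) = 3.239.
The smallest integer exceeding 3.239 is 4.

4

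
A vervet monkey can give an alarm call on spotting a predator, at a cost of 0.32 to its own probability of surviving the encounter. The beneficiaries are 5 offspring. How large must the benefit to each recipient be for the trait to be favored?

0.128

r to an offspring = 1/2 (one parent–offspring link: r = (1/2)^1 = 1/2).
Hamilton's rule with n recipients of equal r: n·r·B > C, so B > C/(n·r) = 0.32/(5·0.5) = 0.128.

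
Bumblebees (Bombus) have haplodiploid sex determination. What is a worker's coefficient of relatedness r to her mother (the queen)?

One meiotic link between diploid queen and diploid daughter: r = 1/2.

0.5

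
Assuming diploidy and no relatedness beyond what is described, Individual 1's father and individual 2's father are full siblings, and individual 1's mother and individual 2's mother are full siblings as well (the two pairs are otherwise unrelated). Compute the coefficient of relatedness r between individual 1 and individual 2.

0.25

Independent pedigree routes through distinct common ancestors add.
Individual 1 and individual 2 are related in two ways: first cousins through their fathers (r = 1/8) and first cousins through their mothers (r = 1/8) — i.e. double first cousins.
r = 1/8 + 1/8 = 0.25.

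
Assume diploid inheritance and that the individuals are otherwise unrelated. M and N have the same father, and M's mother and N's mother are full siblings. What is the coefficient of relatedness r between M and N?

Independent pedigree routes through distinct common ancestors add.
M and N are related in two ways: half-sibs through their shared father (r = 1/4) and first cousins through their mothers (r = 1/8).
r = 1/4 + 1/8 = 3/8 = 0.375.

0.375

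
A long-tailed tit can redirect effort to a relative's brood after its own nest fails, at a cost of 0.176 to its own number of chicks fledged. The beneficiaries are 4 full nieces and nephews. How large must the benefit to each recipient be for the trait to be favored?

r to a full niece or nephew = 1/4 (full aunt/uncle↔niece/nephew: two paths of length 3 through the shared grandparent pair: r = 2·(1/2)^3 = 1/4).
Hamilton's rule with n recipients of equal r: n·r·B > C, so B > C/(n·r) = 0.176/(4·0.25) = 0.176.

0.176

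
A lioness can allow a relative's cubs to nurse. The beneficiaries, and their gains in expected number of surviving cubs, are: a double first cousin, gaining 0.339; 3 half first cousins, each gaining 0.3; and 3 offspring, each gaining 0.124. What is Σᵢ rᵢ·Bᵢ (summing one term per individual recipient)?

0.327

r to a double first cousin = 1/4 (double first cousins share both grandparent pairs — four paths of length 4: r = 4·(1/2)^4 = 1/4).
r to a half first cousin = 0.0625 (half first cousins share one grandparent — one path of length 4: r = (1/2)^4 = 1/16).
r to an offspring = 1/2 (one parent–offspring link: r = (1/2)^1 = 1/2).
Summing one r·B term per recipient: 1·0.25·0.339 + 3·0.0625·0.3 + 3·0.5·0.124 = 0.327.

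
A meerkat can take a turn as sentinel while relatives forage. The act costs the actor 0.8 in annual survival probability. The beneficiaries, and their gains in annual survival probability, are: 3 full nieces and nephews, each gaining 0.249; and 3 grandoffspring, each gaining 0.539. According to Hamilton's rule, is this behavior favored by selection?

Hamilton's rule: the trait is favored when the sum of r·B over every recipient exceeds the actor's cost C.
r to a full niece or nephew = 1/4 (full aunt/uncle↔niece/nephew: two paths of length 3 through the shared grandparent pair: r = 2·(1/2)^3 = 1/4).
r to a grandoffspring = 0.25 (two parent–offspring links: r = (1/2)^2 = 1/4).
Summing one r·B term per recipient: 3·0.25·0.249 + 3·0.25·0.539 = 0.591.
0.591 < 0.8: the indirect benefit is less than the cost.

No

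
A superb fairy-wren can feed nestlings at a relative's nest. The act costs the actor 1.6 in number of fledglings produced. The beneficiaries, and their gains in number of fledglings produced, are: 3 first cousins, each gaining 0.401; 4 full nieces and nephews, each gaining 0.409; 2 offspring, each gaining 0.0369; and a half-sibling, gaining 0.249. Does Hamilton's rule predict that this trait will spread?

No

Hamilton's rule: the trait is favored when the sum of r·B over every recipient exceeds the actor's cost C.
r to a first cousin = 1/8 (first cousins share one grandparent pair — two paths of length 4: r = 2·(1/2)^4 = 1/8).
r to a full niece or nephew = 0.25 (full aunt/uncle↔niece/nephew: two paths of length 3 through the shared grandparent pair: r = 2·(1/2)^3 = 1/4).
r to an offspring = 1/2 (one parent–offspring link: r = (1/2)^1 = 1/2).
r to a half-sibling = 1/4 (half-sibs share one parent — one path of length 2: r = (1/2)^2 = 1/4).
Summing one r·B term per recipient: 3·0.125·0.401 + 4·0.25·0.409 + 2·0.5·0.0369 + 1·0.25·0.249 = 0.658525.
0.658525 < 1.6: the indirect benefit is less than the cost.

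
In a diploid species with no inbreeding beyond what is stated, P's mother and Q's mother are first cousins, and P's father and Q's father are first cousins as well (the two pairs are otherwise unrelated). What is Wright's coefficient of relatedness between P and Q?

With two independent routes of shared ancestry, r is the sum of the two contributions.
P and Q are related in two ways: second cousins through their mothers (r = 1/32) and second cousins through their fathers (r = 1/32).
r = 1/32 + 1/32 = 0.0625.

0.0625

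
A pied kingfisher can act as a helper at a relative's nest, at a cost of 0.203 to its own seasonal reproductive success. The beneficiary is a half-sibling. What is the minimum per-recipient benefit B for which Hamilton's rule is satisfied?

0.812

r to a half-sibling = 0.25 (half-sibs share one parent — one path of length 2: r = (1/2)^2 = 1/4).
Hamilton's rule with n recipients of equal r: n·r·B > C, so B > C/(n·r) = 0.203/(1·0.25) = 0.812.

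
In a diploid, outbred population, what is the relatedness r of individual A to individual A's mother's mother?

Each parent–offspring link contributes a factor of 1/2, and independent paths through distinct common ancestors add.
Two parent–offspring links: r = (1/2)^2 = 1/4.

0.25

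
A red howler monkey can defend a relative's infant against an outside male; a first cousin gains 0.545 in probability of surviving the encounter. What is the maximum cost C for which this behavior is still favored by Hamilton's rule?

r to a first cousin = 0.125 (first cousins share one grandparent pair — two paths of length 4: r = 2·(1/2)^4 = 1/8).
Hamilton's rule: n·r·B > C, so the trait is favored while C < n·r·B = 1·0.125·0.545 = 0.068125.

0.068125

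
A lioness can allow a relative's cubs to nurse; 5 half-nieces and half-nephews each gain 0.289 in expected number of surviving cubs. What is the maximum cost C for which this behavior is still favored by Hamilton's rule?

0.180625

r to a half-niece or half-nephew = 0.125 (half-aunt/uncle↔niece/nephew: one path of length 3: r = (1/2)^3 = 1/8).
Hamilton's rule: n·r·B > C, so the trait is favored while C < n·r·B = 5·0.125·0.289 = 0.180625.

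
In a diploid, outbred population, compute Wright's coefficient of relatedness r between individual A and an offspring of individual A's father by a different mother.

0.25

Each parent–offspring link contributes a factor of 1/2, and independent paths through distinct common ancestors add.
Half-sibs share one parent — one path of length 2: r = (1/2)^2 = 1/4.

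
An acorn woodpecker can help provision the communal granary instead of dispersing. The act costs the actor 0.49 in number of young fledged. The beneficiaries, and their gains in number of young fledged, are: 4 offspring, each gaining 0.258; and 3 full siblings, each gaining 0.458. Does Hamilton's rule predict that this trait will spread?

Hamilton's rule: the trait is favored when the sum of r·B over every recipient exceeds the actor's cost C.
r to an offspring = 0.5 (one parent–offspring link: r = (1/2)^1 = 1/2).
r to a full sibling = 1/2 (full sibs share both parents — two paths of length 2: r = 2·(1/2)^2 = 1/2).
Summing one r·B term per recipient: 4·0.5·0.258 + 3·0.5·0.458 = 1.203.
1.203 > 0.49: the indirect benefit exceeds the cost.

Yes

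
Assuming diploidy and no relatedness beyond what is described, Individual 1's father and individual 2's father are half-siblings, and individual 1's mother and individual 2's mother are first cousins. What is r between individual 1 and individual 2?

With two independent routes of shared ancestry, r is the sum of the two contributions.
Individual 1 and individual 2 are related in two ways: half first cousins through their fathers (r = 1/16) and second cousins through their mothers (r = 1/32).
r = 1/16 + 1/32 = 0.09375.

0.09375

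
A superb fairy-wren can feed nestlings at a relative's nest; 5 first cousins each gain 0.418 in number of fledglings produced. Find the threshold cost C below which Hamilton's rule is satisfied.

r to a first cousin = 0.125 (first cousins share one grandparent pair — two paths of length 4: r = 2·(1/2)^4 = 1/8).
Hamilton's rule: n·r·B > C, so the trait is favored while C < n·r·B = 5·0.125·0.418 = 0.26125.

0.26125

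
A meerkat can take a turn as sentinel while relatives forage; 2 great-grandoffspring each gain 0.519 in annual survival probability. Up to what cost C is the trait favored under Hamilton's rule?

0.12975

r to a great-grandoffspring = 1/8 (three parent–offspring links: r = (1/2)^3 = 1/8).
Hamilton's rule: n·r·B > C, so the trait is favored while C < n·r·B = 2·0.125·0.519 = 0.12975.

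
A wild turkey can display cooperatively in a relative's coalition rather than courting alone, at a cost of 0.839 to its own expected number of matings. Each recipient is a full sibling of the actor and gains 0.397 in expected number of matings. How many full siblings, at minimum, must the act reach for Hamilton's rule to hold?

r to a full sibling = 1/2 (full sibs share both parents — two paths of length 2: r = 2·(1/2)^2 = 1/2).
Hamilton's rule: n·r·B > C  ⇒  n > C/(r·B) = 0.839/(0.5·0.397) = 4.227.
The smallest integer exceeding 4.227 is 5.

5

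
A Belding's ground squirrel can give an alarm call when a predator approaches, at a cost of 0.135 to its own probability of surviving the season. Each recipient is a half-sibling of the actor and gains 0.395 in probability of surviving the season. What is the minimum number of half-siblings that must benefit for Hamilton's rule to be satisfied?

r to a half-sibling = 1/4 (half-sibs share one parent — one path of length 2: r = (1/2)^2 = 1/4).
Hamilton's rule: n·r·B > C  ⇒  n > C/(r·B) = 0.135/(0.25·0.395) = 1.367.
The smallest integer exceeding 1.367 is 2.

2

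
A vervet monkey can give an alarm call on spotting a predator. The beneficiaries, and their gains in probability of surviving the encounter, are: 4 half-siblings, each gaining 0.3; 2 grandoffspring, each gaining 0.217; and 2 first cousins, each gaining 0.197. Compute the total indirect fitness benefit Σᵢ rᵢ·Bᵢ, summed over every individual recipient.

0.45775

r to a half-sibling = 0.25 (half-sibs share one parent — one path of length 2: r = (1/2)^2 = 1/4).
r to a grandoffspring = 1/4 (two parent–offspring links: r = (1/2)^2 = 1/4).
r to a first cousin = 0.125 (first cousins share one grandparent pair — two paths of length 4: r = 2·(1/2)^4 = 1/8).
Summing one r·B term per recipient: 4·0.25·0.3 + 2·0.25·0.217 + 2·0.125·0.197 = 0.45775.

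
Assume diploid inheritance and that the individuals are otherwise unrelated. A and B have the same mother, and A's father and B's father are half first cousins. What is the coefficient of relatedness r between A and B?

0.265625

Independent pedigree routes through distinct common ancestors add.
A and B are related in two ways: half-sibs through their shared mother (r = 1/4) and half second cousins through their fathers (r = 1/64).
r = 1/4 + 1/64 = 0.265625.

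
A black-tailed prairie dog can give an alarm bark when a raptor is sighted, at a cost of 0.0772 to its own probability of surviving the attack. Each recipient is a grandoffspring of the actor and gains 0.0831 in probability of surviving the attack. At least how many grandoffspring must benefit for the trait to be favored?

4

r to a grandoffspring = 0.25 (two parent–offspring links: r = (1/2)^2 = 1/4).
Hamilton's rule: n·r·B > C  ⇒  n > C/(r·B) = 0.0772/(0.25·0.0831) = 3.716.
The smallest integer exceeding 3.716 is 4.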